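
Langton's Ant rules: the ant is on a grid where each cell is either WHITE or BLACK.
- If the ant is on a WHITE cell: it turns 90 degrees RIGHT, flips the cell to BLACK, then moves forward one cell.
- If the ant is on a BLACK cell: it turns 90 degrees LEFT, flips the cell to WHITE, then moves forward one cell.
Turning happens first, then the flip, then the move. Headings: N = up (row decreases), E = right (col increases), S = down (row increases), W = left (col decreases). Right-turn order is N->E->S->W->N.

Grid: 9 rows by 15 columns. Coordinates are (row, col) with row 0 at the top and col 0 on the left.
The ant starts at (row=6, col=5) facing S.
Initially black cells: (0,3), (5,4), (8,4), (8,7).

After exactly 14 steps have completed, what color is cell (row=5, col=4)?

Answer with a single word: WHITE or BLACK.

Answer: BLACK

Derivation:
Step 1: on WHITE (6,5): turn R to W, flip to black, move to (6,4). |black|=5
Step 2: on WHITE (6,4): turn R to N, flip to black, move to (5,4). |black|=6
Step 3: on BLACK (5,4): turn L to W, flip to white, move to (5,3). |black|=5
Step 4: on WHITE (5,3): turn R to N, flip to black, move to (4,3). |black|=6
Step 5: on WHITE (4,3): turn R to E, flip to black, move to (4,4). |black|=7
Step 6: on WHITE (4,4): turn R to S, flip to black, move to (5,4). |black|=8
Step 7: on WHITE (5,4): turn R to W, flip to black, move to (5,3). |black|=9
Step 8: on BLACK (5,3): turn L to S, flip to white, move to (6,3). |black|=8
Step 9: on WHITE (6,3): turn R to W, flip to black, move to (6,2). |black|=9
Step 10: on WHITE (6,2): turn R to N, flip to black, move to (5,2). |black|=10
Step 11: on WHITE (5,2): turn R to E, flip to black, move to (5,3). |black|=11
Step 12: on WHITE (5,3): turn R to S, flip to black, move to (6,3). |black|=12
Step 13: on BLACK (6,3): turn L to E, flip to white, move to (6,4). |black|=11
Step 14: on BLACK (6,4): turn L to N, flip to white, move to (5,4). |black|=10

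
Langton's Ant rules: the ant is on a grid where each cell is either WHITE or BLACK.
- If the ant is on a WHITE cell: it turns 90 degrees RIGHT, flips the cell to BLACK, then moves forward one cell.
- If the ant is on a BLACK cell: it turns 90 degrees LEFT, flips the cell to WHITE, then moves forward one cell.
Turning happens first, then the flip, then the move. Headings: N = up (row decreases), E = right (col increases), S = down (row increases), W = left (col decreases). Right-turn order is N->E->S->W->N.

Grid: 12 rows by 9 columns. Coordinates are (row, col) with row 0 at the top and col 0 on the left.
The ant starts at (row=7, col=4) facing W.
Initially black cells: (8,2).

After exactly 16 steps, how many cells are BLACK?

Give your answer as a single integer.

Answer: 9

Derivation:
Step 1: on WHITE (7,4): turn R to N, flip to black, move to (6,4). |black|=2
Step 2: on WHITE (6,4): turn R to E, flip to black, move to (6,5). |black|=3
Step 3: on WHITE (6,5): turn R to S, flip to black, move to (7,5). |black|=4
Step 4: on WHITE (7,5): turn R to W, flip to black, move to (7,4). |black|=5
Step 5: on BLACK (7,4): turn L to S, flip to white, move to (8,4). |black|=4
Step 6: on WHITE (8,4): turn R to W, flip to black, move to (8,3). |black|=5
Step 7: on WHITE (8,3): turn R to N, flip to black, move to (7,3). |black|=6
Step 8: on WHITE (7,3): turn R to E, flip to black, move to (7,4). |black|=7
Step 9: on WHITE (7,4): turn R to S, flip to black, move to (8,4). |black|=8
Step 10: on BLACK (8,4): turn L to E, flip to white, move to (8,5). |black|=7
Step 11: on WHITE (8,5): turn R to S, flip to black, move to (9,5). |black|=8
Step 12: on WHITE (9,5): turn R to W, flip to black, move to (9,4). |black|=9
Step 13: on WHITE (9,4): turn R to N, flip to black, move to (8,4). |black|=10
Step 14: on WHITE (8,4): turn R to E, flip to black, move to (8,5). |black|=11
Step 15: on BLACK (8,5): turn L to N, flip to white, move to (7,5). |black|=10
Step 16: on BLACK (7,5): turn L to W, flip to white, move to (7,4). |black|=9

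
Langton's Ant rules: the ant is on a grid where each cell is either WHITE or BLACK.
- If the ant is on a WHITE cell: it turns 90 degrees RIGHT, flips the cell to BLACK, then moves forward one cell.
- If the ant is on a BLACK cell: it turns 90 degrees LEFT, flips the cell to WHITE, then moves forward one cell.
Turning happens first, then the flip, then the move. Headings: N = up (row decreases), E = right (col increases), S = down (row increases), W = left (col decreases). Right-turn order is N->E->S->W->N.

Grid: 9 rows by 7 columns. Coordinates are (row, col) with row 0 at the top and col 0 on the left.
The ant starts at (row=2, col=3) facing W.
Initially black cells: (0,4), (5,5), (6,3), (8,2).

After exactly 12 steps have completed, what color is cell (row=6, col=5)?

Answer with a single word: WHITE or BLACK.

Step 1: on WHITE (2,3): turn R to N, flip to black, move to (1,3). |black|=5
Step 2: on WHITE (1,3): turn R to E, flip to black, move to (1,4). |black|=6
Step 3: on WHITE (1,4): turn R to S, flip to black, move to (2,4). |black|=7
Step 4: on WHITE (2,4): turn R to W, flip to black, move to (2,3). |black|=8
Step 5: on BLACK (2,3): turn L to S, flip to white, move to (3,3). |black|=7
Step 6: on WHITE (3,3): turn R to W, flip to black, move to (3,2). |black|=8
Step 7: on WHITE (3,2): turn R to N, flip to black, move to (2,2). |black|=9
Step 8: on WHITE (2,2): turn R to E, flip to black, move to (2,3). |black|=10
Step 9: on WHITE (2,3): turn R to S, flip to black, move to (3,3). |black|=11
Step 10: on BLACK (3,3): turn L to E, flip to white, move to (3,4). |black|=10
Step 11: on WHITE (3,4): turn R to S, flip to black, move to (4,4). |black|=11
Step 12: on WHITE (4,4): turn R to W, flip to black, move to (4,3). |black|=12

Answer: WHITE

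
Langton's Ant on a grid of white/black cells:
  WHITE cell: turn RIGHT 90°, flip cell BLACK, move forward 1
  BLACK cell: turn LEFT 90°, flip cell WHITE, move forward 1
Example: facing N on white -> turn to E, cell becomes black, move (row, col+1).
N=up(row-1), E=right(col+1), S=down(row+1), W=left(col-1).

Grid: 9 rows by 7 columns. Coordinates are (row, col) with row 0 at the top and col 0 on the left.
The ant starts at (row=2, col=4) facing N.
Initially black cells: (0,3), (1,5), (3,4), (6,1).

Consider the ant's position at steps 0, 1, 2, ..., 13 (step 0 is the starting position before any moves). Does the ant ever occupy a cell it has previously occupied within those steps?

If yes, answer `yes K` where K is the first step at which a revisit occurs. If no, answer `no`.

Step 1: on WHITE (2,4): turn R to E, flip to black, move to (2,5). |black|=5 — new cell
Step 2: on WHITE (2,5): turn R to S, flip to black, move to (3,5). |black|=6 — new cell
Step 3: on WHITE (3,5): turn R to W, flip to black, move to (3,4). |black|=7 — new cell
Step 4: on BLACK (3,4): turn L to S, flip to white, move to (4,4). |black|=6 — new cell
Step 5: on WHITE (4,4): turn R to W, flip to black, move to (4,3). |black|=7 — new cell
Step 6: on WHITE (4,3): turn R to N, flip to black, move to (3,3). |black|=8 — new cell
Step 7: on WHITE (3,3): turn R to E, flip to black, move to (3,4). |black|=9 — REVISIT

Answer: yes 7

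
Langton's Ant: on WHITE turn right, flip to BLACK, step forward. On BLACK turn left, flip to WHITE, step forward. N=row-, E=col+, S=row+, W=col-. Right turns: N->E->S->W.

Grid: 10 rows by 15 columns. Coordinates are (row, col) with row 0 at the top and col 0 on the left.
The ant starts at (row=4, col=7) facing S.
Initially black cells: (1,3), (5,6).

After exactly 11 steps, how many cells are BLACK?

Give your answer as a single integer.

Step 1: on WHITE (4,7): turn R to W, flip to black, move to (4,6). |black|=3
Step 2: on WHITE (4,6): turn R to N, flip to black, move to (3,6). |black|=4
Step 3: on WHITE (3,6): turn R to E, flip to black, move to (3,7). |black|=5
Step 4: on WHITE (3,7): turn R to S, flip to black, move to (4,7). |black|=6
Step 5: on BLACK (4,7): turn L to E, flip to white, move to (4,8). |black|=5
Step 6: on WHITE (4,8): turn R to S, flip to black, move to (5,8). |black|=6
Step 7: on WHITE (5,8): turn R to W, flip to black, move to (5,7). |black|=7
Step 8: on WHITE (5,7): turn R to N, flip to black, move to (4,7). |black|=8
Step 9: on WHITE (4,7): turn R to E, flip to black, move to (4,8). |black|=9
Step 10: on BLACK (4,8): turn L to N, flip to white, move to (3,8). |black|=8
Step 11: on WHITE (3,8): turn R to E, flip to black, move to (3,9). |black|=9

Answer: 9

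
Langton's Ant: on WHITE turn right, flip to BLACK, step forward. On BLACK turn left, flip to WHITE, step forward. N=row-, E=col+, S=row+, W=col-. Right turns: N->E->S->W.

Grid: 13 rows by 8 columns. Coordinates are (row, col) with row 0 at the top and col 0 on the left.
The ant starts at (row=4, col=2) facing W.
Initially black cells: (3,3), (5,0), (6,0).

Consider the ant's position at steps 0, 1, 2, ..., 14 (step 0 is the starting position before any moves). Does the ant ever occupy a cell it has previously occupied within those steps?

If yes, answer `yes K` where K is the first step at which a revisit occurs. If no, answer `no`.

Answer: yes 6

Derivation:
Step 1: on WHITE (4,2): turn R to N, flip to black, move to (3,2). |black|=4 — new cell
Step 2: on WHITE (3,2): turn R to E, flip to black, move to (3,3). |black|=5 — new cell
Step 3: on BLACK (3,3): turn L to N, flip to white, move to (2,3). |black|=4 — new cell
Step 4: on WHITE (2,3): turn R to E, flip to black, move to (2,4). |black|=5 — new cell
Step 5: on WHITE (2,4): turn R to S, flip to black, move to (3,4). |black|=6 — new cell
Step 6: on WHITE (3,4): turn R to W, flip to black, move to (3,3). |black|=7 — REVISIT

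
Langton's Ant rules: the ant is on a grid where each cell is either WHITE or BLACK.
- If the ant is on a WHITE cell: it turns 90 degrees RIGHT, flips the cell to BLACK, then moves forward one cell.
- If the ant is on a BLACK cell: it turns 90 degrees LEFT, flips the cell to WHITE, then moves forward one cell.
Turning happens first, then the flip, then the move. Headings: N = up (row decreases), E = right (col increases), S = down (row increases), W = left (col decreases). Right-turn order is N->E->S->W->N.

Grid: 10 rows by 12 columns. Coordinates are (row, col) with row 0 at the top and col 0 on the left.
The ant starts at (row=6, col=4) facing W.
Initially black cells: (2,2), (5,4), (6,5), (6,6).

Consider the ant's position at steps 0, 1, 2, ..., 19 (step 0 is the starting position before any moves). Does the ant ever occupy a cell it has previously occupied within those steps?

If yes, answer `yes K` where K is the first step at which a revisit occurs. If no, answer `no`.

Answer: yes 5

Derivation:
Step 1: on WHITE (6,4): turn R to N, flip to black, move to (5,4). |black|=5 — new cell
Step 2: on BLACK (5,4): turn L to W, flip to white, move to (5,3). |black|=4 — new cell
Step 3: on WHITE (5,3): turn R to N, flip to black, move to (4,3). |black|=5 — new cell
Step 4: on WHITE (4,3): turn R to E, flip to black, move to (4,4). |black|=6 — new cell
Step 5: on WHITE (4,4): turn R to S, flip to black, move to (5,4). |black|=7 — REVISIT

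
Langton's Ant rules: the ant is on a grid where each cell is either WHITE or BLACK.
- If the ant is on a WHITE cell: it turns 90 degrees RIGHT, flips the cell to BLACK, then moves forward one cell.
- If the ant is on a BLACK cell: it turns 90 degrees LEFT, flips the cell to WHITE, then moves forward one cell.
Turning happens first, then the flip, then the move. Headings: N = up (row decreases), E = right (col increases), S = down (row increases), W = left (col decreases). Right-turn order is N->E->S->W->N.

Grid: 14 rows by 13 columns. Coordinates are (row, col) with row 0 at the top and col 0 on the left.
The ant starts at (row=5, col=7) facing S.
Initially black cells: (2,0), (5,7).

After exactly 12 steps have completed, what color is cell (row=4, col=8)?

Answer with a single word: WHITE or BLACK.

Answer: WHITE

Derivation:
Step 1: on BLACK (5,7): turn L to E, flip to white, move to (5,8). |black|=1
Step 2: on WHITE (5,8): turn R to S, flip to black, move to (6,8). |black|=2
Step 3: on WHITE (6,8): turn R to W, flip to black, move to (6,7). |black|=3
Step 4: on WHITE (6,7): turn R to N, flip to black, move to (5,7). |black|=4
Step 5: on WHITE (5,7): turn R to E, flip to black, move to (5,8). |black|=5
Step 6: on BLACK (5,8): turn L to N, flip to white, move to (4,8). |black|=4
Step 7: on WHITE (4,8): turn R to E, flip to black, move to (4,9). |black|=5
Step 8: on WHITE (4,9): turn R to S, flip to black, move to (5,9). |black|=6
Step 9: on WHITE (5,9): turn R to W, flip to black, move to (5,8). |black|=7
Step 10: on WHITE (5,8): turn R to N, flip to black, move to (4,8). |black|=8
Step 11: on BLACK (4,8): turn L to W, flip to white, move to (4,7). |black|=7
Step 12: on WHITE (4,7): turn R to N, flip to black, move to (3,7). |black|=8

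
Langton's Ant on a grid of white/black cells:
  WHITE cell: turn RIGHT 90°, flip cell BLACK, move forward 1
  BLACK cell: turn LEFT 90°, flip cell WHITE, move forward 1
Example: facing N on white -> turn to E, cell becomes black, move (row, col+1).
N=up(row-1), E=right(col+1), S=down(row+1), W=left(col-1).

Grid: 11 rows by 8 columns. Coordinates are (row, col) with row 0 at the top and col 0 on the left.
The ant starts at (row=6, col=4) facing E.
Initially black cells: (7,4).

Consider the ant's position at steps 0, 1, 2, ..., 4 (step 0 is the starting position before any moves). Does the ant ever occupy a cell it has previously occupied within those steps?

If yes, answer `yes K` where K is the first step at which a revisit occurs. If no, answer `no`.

Answer: no

Derivation:
Step 1: on WHITE (6,4): turn R to S, flip to black, move to (7,4). |black|=2 — new cell
Step 2: on BLACK (7,4): turn L to E, flip to white, move to (7,5). |black|=1 — new cell
Step 3: on WHITE (7,5): turn R to S, flip to black, move to (8,5). |black|=2 — new cell
Step 4: on WHITE (8,5): turn R to W, flip to black, move to (8,4). |black|=3 — new cell
No revisit within 4 steps.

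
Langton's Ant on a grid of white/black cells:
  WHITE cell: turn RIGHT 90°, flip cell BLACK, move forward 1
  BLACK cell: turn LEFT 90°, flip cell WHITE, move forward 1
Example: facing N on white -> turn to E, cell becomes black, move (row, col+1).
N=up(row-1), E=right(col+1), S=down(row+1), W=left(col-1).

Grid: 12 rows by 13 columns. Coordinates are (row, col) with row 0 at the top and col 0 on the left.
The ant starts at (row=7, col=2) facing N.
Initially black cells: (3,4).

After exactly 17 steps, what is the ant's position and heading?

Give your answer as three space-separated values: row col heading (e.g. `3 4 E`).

Answer: 7 1 W

Derivation:
Step 1: on WHITE (7,2): turn R to E, flip to black, move to (7,3). |black|=2
Step 2: on WHITE (7,3): turn R to S, flip to black, move to (8,3). |black|=3
Step 3: on WHITE (8,3): turn R to W, flip to black, move to (8,2). |black|=4
Step 4: on WHITE (8,2): turn R to N, flip to black, move to (7,2). |black|=5
Step 5: on BLACK (7,2): turn L to W, flip to white, move to (7,1). |black|=4
Step 6: on WHITE (7,1): turn R to N, flip to black, move to (6,1). |black|=5
Step 7: on WHITE (6,1): turn R to E, flip to black, move to (6,2). |black|=6
Step 8: on WHITE (6,2): turn R to S, flip to black, move to (7,2). |black|=7
Step 9: on WHITE (7,2): turn R to W, flip to black, move to (7,1). |black|=8
Step 10: on BLACK (7,1): turn L to S, flip to white, move to (8,1). |black|=7
Step 11: on WHITE (8,1): turn R to W, flip to black, move to (8,0). |black|=8
Step 12: on WHITE (8,0): turn R to N, flip to black, move to (7,0). |black|=9
Step 13: on WHITE (7,0): turn R to E, flip to black, move to (7,1). |black|=10
Step 14: on WHITE (7,1): turn R to S, flip to black, move to (8,1). |black|=11
Step 15: on BLACK (8,1): turn L to E, flip to white, move to (8,2). |black|=10
Step 16: on BLACK (8,2): turn L to N, flip to white, move to (7,2). |black|=9
Step 17: on BLACK (7,2): turn L to W, flip to white, move to (7,1). |black|=8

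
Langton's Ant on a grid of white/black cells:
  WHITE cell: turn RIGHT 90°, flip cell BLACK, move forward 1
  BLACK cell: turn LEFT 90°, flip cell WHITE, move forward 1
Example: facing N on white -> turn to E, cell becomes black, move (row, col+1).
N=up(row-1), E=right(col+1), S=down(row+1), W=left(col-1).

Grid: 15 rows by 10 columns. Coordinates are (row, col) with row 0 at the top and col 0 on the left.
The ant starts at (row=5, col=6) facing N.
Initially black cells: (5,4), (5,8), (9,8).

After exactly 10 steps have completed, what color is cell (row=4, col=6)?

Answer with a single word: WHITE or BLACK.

Step 1: on WHITE (5,6): turn R to E, flip to black, move to (5,7). |black|=4
Step 2: on WHITE (5,7): turn R to S, flip to black, move to (6,7). |black|=5
Step 3: on WHITE (6,7): turn R to W, flip to black, move to (6,6). |black|=6
Step 4: on WHITE (6,6): turn R to N, flip to black, move to (5,6). |black|=7
Step 5: on BLACK (5,6): turn L to W, flip to white, move to (5,5). |black|=6
Step 6: on WHITE (5,5): turn R to N, flip to black, move to (4,5). |black|=7
Step 7: on WHITE (4,5): turn R to E, flip to black, move to (4,6). |black|=8
Step 8: on WHITE (4,6): turn R to S, flip to black, move to (5,6). |black|=9
Step 9: on WHITE (5,6): turn R to W, flip to black, move to (5,5). |black|=10
Step 10: on BLACK (5,5): turn L to S, flip to white, move to (6,5). |black|=9

Answer: BLACK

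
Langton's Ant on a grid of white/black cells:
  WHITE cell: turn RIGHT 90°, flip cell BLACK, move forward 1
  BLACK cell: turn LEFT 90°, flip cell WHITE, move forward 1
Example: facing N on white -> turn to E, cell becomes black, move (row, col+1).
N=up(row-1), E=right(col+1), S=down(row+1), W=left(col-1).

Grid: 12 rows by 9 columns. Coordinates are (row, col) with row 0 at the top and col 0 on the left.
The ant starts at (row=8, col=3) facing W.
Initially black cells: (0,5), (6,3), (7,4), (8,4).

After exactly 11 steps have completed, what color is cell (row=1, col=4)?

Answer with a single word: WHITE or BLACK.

Answer: WHITE

Derivation:
Step 1: on WHITE (8,3): turn R to N, flip to black, move to (7,3). |black|=5
Step 2: on WHITE (7,3): turn R to E, flip to black, move to (7,4). |black|=6
Step 3: on BLACK (7,4): turn L to N, flip to white, move to (6,4). |black|=5
Step 4: on WHITE (6,4): turn R to E, flip to black, move to (6,5). |black|=6
Step 5: on WHITE (6,5): turn R to S, flip to black, move to (7,5). |black|=7
Step 6: on WHITE (7,5): turn R to W, flip to black, move to (7,4). |black|=8
Step 7: on WHITE (7,4): turn R to N, flip to black, move to (6,4). |black|=9
Step 8: on BLACK (6,4): turn L to W, flip to white, move to (6,3). |black|=8
Step 9: on BLACK (6,3): turn L to S, flip to white, move to (7,3). |black|=7
Step 10: on BLACK (7,3): turn L to E, flip to white, move to (7,4). |black|=6
Step 11: on BLACK (7,4): turn L to N, flip to white, move to (6,4). |black|=5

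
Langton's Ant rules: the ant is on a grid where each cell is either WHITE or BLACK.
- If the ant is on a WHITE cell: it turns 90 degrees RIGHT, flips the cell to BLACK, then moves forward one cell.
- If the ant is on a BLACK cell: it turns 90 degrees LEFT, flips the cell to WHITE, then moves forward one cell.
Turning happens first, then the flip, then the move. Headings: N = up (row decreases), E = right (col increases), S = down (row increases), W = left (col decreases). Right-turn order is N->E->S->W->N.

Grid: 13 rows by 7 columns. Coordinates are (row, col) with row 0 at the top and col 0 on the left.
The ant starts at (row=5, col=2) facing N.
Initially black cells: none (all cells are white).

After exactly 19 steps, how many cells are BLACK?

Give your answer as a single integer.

Step 1: on WHITE (5,2): turn R to E, flip to black, move to (5,3). |black|=1
Step 2: on WHITE (5,3): turn R to S, flip to black, move to (6,3). |black|=2
Step 3: on WHITE (6,3): turn R to W, flip to black, move to (6,2). |black|=3
Step 4: on WHITE (6,2): turn R to N, flip to black, move to (5,2). |black|=4
Step 5: on BLACK (5,2): turn L to W, flip to white, move to (5,1). |black|=3
Step 6: on WHITE (5,1): turn R to N, flip to black, move to (4,1). |black|=4
Step 7: on WHITE (4,1): turn R to E, flip to black, move to (4,2). |black|=5
Step 8: on WHITE (4,2): turn R to S, flip to black, move to (5,2). |black|=6
Step 9: on WHITE (5,2): turn R to W, flip to black, move to (5,1). |black|=7
Step 10: on BLACK (5,1): turn L to S, flip to white, move to (6,1). |black|=6
Step 11: on WHITE (6,1): turn R to W, flip to black, move to (6,0). |black|=7
Step 12: on WHITE (6,0): turn R to N, flip to black, move to (5,0). |black|=8
Step 13: on WHITE (5,0): turn R to E, flip to black, move to (5,1). |black|=9
Step 14: on WHITE (5,1): turn R to S, flip to black, move to (6,1). |black|=10
Step 15: on BLACK (6,1): turn L to E, flip to white, move to (6,2). |black|=9
Step 16: on BLACK (6,2): turn L to N, flip to white, move to (5,2). |black|=8
Step 17: on BLACK (5,2): turn L to W, flip to white, move to (5,1). |black|=7
Step 18: on BLACK (5,1): turn L to S, flip to white, move to (6,1). |black|=6
Step 19: on WHITE (6,1): turn R to W, flip to black, move to (6,0). |black|=7

Answer: 7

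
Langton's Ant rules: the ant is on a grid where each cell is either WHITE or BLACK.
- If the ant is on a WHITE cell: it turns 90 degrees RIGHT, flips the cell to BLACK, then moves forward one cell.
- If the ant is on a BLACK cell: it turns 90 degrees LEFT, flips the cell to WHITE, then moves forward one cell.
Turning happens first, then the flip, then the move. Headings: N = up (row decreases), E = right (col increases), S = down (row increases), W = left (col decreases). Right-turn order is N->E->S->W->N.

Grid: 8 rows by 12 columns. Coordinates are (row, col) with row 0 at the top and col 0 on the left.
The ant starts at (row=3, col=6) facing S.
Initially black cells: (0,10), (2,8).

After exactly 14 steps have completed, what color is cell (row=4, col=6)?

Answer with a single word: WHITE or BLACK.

Answer: BLACK

Derivation:
Step 1: on WHITE (3,6): turn R to W, flip to black, move to (3,5). |black|=3
Step 2: on WHITE (3,5): turn R to N, flip to black, move to (2,5). |black|=4
Step 3: on WHITE (2,5): turn R to E, flip to black, move to (2,6). |black|=5
Step 4: on WHITE (2,6): turn R to S, flip to black, move to (3,6). |black|=6
Step 5: on BLACK (3,6): turn L to E, flip to white, move to (3,7). |black|=5
Step 6: on WHITE (3,7): turn R to S, flip to black, move to (4,7). |black|=6
Step 7: on WHITE (4,7): turn R to W, flip to black, move to (4,6). |black|=7
Step 8: on WHITE (4,6): turn R to N, flip to black, move to (3,6). |black|=8
Step 9: on WHITE (3,6): turn R to E, flip to black, move to (3,7). |black|=9
Step 10: on BLACK (3,7): turn L to N, flip to white, move to (2,7). |black|=8
Step 11: on WHITE (2,7): turn R to E, flip to black, move to (2,8). |black|=9
Step 12: on BLACK (2,8): turn L to N, flip to white, move to (1,8). |black|=8
Step 13: on WHITE (1,8): turn R to E, flip to black, move to (1,9). |black|=9
Step 14: on WHITE (1,9): turn R to S, flip to black, move to (2,9). |black|=10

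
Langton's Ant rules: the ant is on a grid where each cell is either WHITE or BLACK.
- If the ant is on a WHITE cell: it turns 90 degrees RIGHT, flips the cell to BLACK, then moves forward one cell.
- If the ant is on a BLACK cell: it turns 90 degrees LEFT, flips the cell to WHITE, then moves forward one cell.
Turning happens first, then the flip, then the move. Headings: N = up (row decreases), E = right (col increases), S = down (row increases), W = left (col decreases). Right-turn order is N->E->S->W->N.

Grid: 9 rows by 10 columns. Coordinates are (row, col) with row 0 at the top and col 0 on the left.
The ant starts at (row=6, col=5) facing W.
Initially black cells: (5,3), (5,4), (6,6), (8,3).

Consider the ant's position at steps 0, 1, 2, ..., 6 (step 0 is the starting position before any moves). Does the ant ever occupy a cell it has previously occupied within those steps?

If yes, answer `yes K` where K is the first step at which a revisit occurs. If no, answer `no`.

Step 1: on WHITE (6,5): turn R to N, flip to black, move to (5,5). |black|=5 — new cell
Step 2: on WHITE (5,5): turn R to E, flip to black, move to (5,6). |black|=6 — new cell
Step 3: on WHITE (5,6): turn R to S, flip to black, move to (6,6). |black|=7 — new cell
Step 4: on BLACK (6,6): turn L to E, flip to white, move to (6,7). |black|=6 — new cell
Step 5: on WHITE (6,7): turn R to S, flip to black, move to (7,7). |black|=7 — new cell
Step 6: on WHITE (7,7): turn R to W, flip to black, move to (7,6). |black|=8 — new cell
No revisit within 6 steps.

Answer: no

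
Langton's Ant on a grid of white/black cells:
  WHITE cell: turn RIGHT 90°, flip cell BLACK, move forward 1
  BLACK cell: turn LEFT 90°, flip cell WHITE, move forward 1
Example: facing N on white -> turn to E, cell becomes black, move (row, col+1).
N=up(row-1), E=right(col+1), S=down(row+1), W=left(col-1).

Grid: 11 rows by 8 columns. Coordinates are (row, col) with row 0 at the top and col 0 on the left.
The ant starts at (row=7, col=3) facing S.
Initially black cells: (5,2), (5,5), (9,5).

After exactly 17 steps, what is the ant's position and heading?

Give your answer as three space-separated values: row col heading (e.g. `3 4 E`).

Answer: 7 4 E

Derivation:
Step 1: on WHITE (7,3): turn R to W, flip to black, move to (7,2). |black|=4
Step 2: on WHITE (7,2): turn R to N, flip to black, move to (6,2). |black|=5
Step 3: on WHITE (6,2): turn R to E, flip to black, move to (6,3). |black|=6
Step 4: on WHITE (6,3): turn R to S, flip to black, move to (7,3). |black|=7
Step 5: on BLACK (7,3): turn L to E, flip to white, move to (7,4). |black|=6
Step 6: on WHITE (7,4): turn R to S, flip to black, move to (8,4). |black|=7
Step 7: on WHITE (8,4): turn R to W, flip to black, move to (8,3). |black|=8
Step 8: on WHITE (8,3): turn R to N, flip to black, move to (7,3). |black|=9
Step 9: on WHITE (7,3): turn R to E, flip to black, move to (7,4). |black|=10
Step 10: on BLACK (7,4): turn L to N, flip to white, move to (6,4). |black|=9
Step 11: on WHITE (6,4): turn R to E, flip to black, move to (6,5). |black|=10
Step 12: on WHITE (6,5): turn R to S, flip to black, move to (7,5). |black|=11
Step 13: on WHITE (7,5): turn R to W, flip to black, move to (7,4). |black|=12
Step 14: on WHITE (7,4): turn R to N, flip to black, move to (6,4). |black|=13
Step 15: on BLACK (6,4): turn L to W, flip to white, move to (6,3). |black|=12
Step 16: on BLACK (6,3): turn L to S, flip to white, move to (7,3). |black|=11
Step 17: on BLACK (7,3): turn L to E, flip to white, move to (7,4). |black|=10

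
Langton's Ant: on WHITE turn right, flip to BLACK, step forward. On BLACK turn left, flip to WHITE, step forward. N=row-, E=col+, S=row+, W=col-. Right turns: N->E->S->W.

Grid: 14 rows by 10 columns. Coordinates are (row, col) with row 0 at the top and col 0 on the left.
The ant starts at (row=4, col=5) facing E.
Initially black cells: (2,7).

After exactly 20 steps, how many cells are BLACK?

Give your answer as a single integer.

Answer: 7

Derivation:
Step 1: on WHITE (4,5): turn R to S, flip to black, move to (5,5). |black|=2
Step 2: on WHITE (5,5): turn R to W, flip to black, move to (5,4). |black|=3
Step 3: on WHITE (5,4): turn R to N, flip to black, move to (4,4). |black|=4
Step 4: on WHITE (4,4): turn R to E, flip to black, move to (4,5). |black|=5
Step 5: on BLACK (4,5): turn L to N, flip to white, move to (3,5). |black|=4
Step 6: on WHITE (3,5): turn R to E, flip to black, move to (3,6). |black|=5
Step 7: on WHITE (3,6): turn R to S, flip to black, move to (4,6). |black|=6
Step 8: on WHITE (4,6): turn R to W, flip to black, move to (4,5). |black|=7
Step 9: on WHITE (4,5): turn R to N, flip to black, move to (3,5). |black|=8
Step 10: on BLACK (3,5): turn L to W, flip to white, move to (3,4). |black|=7
Step 11: on WHITE (3,4): turn R to N, flip to black, move to (2,4). |black|=8
Step 12: on WHITE (2,4): turn R to E, flip to black, move to (2,5). |black|=9
Step 13: on WHITE (2,5): turn R to S, flip to black, move to (3,5). |black|=10
Step 14: on WHITE (3,5): turn R to W, flip to black, move to (3,4). |black|=11
Step 15: on BLACK (3,4): turn L to S, flip to white, move to (4,4). |black|=10
Step 16: on BLACK (4,4): turn L to E, flip to white, move to (4,5). |black|=9
Step 17: on BLACK (4,5): turn L to N, flip to white, move to (3,5). |black|=8
Step 18: on BLACK (3,5): turn L to W, flip to white, move to (3,4). |black|=7
Step 19: on WHITE (3,4): turn R to N, flip to black, move to (2,4). |black|=8
Step 20: on BLACK (2,4): turn L to W, flip to white, move to (2,3). |black|=7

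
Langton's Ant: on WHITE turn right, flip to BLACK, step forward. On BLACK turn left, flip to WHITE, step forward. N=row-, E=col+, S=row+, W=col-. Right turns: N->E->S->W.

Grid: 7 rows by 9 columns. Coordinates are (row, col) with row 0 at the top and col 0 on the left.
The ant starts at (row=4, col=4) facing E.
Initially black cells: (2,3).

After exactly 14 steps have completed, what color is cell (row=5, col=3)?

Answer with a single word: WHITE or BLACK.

Answer: BLACK

Derivation:
Step 1: on WHITE (4,4): turn R to S, flip to black, move to (5,4). |black|=2
Step 2: on WHITE (5,4): turn R to W, flip to black, move to (5,3). |black|=3
Step 3: on WHITE (5,3): turn R to N, flip to black, move to (4,3). |black|=4
Step 4: on WHITE (4,3): turn R to E, flip to black, move to (4,4). |black|=5
Step 5: on BLACK (4,4): turn L to N, flip to white, move to (3,4). |black|=4
Step 6: on WHITE (3,4): turn R to E, flip to black, move to (3,5). |black|=5
Step 7: on WHITE (3,5): turn R to S, flip to black, move to (4,5). |black|=6
Step 8: on WHITE (4,5): turn R to W, flip to black, move to (4,4). |black|=7
Step 9: on WHITE (4,4): turn R to N, flip to black, move to (3,4). |black|=8
Step 10: on BLACK (3,4): turn L to W, flip to white, move to (3,3). |black|=7
Step 11: on WHITE (3,3): turn R to N, flip to black, move to (2,3). |black|=8
Step 12: on BLACK (2,3): turn L to W, flip to white, move to (2,2). |black|=7
Step 13: on WHITE (2,2): turn R to N, flip to black, move to (1,2). |black|=8
Step 14: on WHITE (1,2): turn R to E, flip to black, move to (1,3). |black|=9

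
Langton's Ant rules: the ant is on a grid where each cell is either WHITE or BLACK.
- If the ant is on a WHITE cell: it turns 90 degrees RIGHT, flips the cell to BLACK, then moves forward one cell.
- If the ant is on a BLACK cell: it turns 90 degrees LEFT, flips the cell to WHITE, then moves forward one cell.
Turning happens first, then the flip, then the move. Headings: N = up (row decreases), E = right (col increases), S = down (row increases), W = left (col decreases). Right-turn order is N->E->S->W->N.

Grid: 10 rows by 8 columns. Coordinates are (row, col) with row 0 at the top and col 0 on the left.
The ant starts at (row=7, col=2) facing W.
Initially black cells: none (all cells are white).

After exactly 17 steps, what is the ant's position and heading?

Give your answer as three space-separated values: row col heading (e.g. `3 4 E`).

Answer: 8 2 S

Derivation:
Step 1: on WHITE (7,2): turn R to N, flip to black, move to (6,2). |black|=1
Step 2: on WHITE (6,2): turn R to E, flip to black, move to (6,3). |black|=2
Step 3: on WHITE (6,3): turn R to S, flip to black, move to (7,3). |black|=3
Step 4: on WHITE (7,3): turn R to W, flip to black, move to (7,2). |black|=4
Step 5: on BLACK (7,2): turn L to S, flip to white, move to (8,2). |black|=3
Step 6: on WHITE (8,2): turn R to W, flip to black, move to (8,1). |black|=4
Step 7: on WHITE (8,1): turn R to N, flip to black, move to (7,1). |black|=5
Step 8: on WHITE (7,1): turn R to E, flip to black, move to (7,2). |black|=6
Step 9: on WHITE (7,2): turn R to S, flip to black, move to (8,2). |black|=7
Step 10: on BLACK (8,2): turn L to E, flip to white, move to (8,3). |black|=6
Step 11: on WHITE (8,3): turn R to S, flip to black, move to (9,3). |black|=7
Step 12: on WHITE (9,3): turn R to W, flip to black, move to (9,2). |black|=8
Step 13: on WHITE (9,2): turn R to N, flip to black, move to (8,2). |black|=9
Step 14: on WHITE (8,2): turn R to E, flip to black, move to (8,3). |black|=10
Step 15: on BLACK (8,3): turn L to N, flip to white, move to (7,3). |black|=9
Step 16: on BLACK (7,3): turn L to W, flip to white, move to (7,2). |black|=8
Step 17: on BLACK (7,2): turn L to S, flip to white, move to (8,2). |black|=7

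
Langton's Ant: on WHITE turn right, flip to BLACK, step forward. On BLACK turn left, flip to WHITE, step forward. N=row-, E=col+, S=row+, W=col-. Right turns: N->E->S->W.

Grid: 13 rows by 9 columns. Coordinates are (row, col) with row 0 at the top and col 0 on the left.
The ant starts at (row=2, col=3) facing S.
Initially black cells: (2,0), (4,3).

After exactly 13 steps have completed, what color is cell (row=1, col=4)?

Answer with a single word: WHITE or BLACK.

Answer: BLACK

Derivation:
Step 1: on WHITE (2,3): turn R to W, flip to black, move to (2,2). |black|=3
Step 2: on WHITE (2,2): turn R to N, flip to black, move to (1,2). |black|=4
Step 3: on WHITE (1,2): turn R to E, flip to black, move to (1,3). |black|=5
Step 4: on WHITE (1,3): turn R to S, flip to black, move to (2,3). |black|=6
Step 5: on BLACK (2,3): turn L to E, flip to white, move to (2,4). |black|=5
Step 6: on WHITE (2,4): turn R to S, flip to black, move to (3,4). |black|=6
Step 7: on WHITE (3,4): turn R to W, flip to black, move to (3,3). |black|=7
Step 8: on WHITE (3,3): turn R to N, flip to black, move to (2,3). |black|=8
Step 9: on WHITE (2,3): turn R to E, flip to black, move to (2,4). |black|=9
Step 10: on BLACK (2,4): turn L to N, flip to white, move to (1,4). |black|=8
Step 11: on WHITE (1,4): turn R to E, flip to black, move to (1,5). |black|=9
Step 12: on WHITE (1,5): turn R to S, flip to black, move to (2,5). |black|=10
Step 13: on WHITE (2,5): turn R to W, flip to black, move to (2,4). |black|=11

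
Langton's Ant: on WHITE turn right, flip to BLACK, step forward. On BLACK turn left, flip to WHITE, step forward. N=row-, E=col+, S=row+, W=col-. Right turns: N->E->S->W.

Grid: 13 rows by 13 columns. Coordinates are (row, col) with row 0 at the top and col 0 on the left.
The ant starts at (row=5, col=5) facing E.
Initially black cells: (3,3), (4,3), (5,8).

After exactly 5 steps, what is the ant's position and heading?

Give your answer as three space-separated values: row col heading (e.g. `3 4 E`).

Answer: 4 5 N

Derivation:
Step 1: on WHITE (5,5): turn R to S, flip to black, move to (6,5). |black|=4
Step 2: on WHITE (6,5): turn R to W, flip to black, move to (6,4). |black|=5
Step 3: on WHITE (6,4): turn R to N, flip to black, move to (5,4). |black|=6
Step 4: on WHITE (5,4): turn R to E, flip to black, move to (5,5). |black|=7
Step 5: on BLACK (5,5): turn L to N, flip to white, move to (4,5). |black|=6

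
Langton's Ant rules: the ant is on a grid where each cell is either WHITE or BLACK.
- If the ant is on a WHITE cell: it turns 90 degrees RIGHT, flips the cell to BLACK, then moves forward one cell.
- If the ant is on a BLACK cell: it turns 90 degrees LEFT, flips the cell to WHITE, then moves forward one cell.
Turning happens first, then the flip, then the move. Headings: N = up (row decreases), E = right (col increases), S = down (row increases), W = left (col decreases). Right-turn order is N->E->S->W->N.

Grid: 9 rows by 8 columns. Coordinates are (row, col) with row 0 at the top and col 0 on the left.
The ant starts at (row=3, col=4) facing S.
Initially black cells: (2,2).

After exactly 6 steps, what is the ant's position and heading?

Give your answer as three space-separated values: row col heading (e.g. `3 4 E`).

Answer: 4 5 S

Derivation:
Step 1: on WHITE (3,4): turn R to W, flip to black, move to (3,3). |black|=2
Step 2: on WHITE (3,3): turn R to N, flip to black, move to (2,3). |black|=3
Step 3: on WHITE (2,3): turn R to E, flip to black, move to (2,4). |black|=4
Step 4: on WHITE (2,4): turn R to S, flip to black, move to (3,4). |black|=5
Step 5: on BLACK (3,4): turn L to E, flip to white, move to (3,5). |black|=4
Step 6: on WHITE (3,5): turn R to S, flip to black, move to (4,5). |black|=5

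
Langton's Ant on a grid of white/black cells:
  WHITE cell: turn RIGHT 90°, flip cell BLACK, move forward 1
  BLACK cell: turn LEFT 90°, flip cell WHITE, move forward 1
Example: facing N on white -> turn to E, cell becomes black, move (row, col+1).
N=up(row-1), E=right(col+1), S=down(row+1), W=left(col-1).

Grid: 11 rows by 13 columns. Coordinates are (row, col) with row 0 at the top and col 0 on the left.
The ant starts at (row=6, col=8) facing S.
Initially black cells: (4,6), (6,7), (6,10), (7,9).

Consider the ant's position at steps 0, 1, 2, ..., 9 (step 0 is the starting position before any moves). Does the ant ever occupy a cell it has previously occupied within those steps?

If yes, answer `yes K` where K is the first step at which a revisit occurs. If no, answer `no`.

Answer: yes 5

Derivation:
Step 1: on WHITE (6,8): turn R to W, flip to black, move to (6,7). |black|=5 — new cell
Step 2: on BLACK (6,7): turn L to S, flip to white, move to (7,7). |black|=4 — new cell
Step 3: on WHITE (7,7): turn R to W, flip to black, move to (7,6). |black|=5 — new cell
Step 4: on WHITE (7,6): turn R to N, flip to black, move to (6,6). |black|=6 — new cell
Step 5: on WHITE (6,6): turn R to E, flip to black, move to (6,7). |black|=7 — REVISIT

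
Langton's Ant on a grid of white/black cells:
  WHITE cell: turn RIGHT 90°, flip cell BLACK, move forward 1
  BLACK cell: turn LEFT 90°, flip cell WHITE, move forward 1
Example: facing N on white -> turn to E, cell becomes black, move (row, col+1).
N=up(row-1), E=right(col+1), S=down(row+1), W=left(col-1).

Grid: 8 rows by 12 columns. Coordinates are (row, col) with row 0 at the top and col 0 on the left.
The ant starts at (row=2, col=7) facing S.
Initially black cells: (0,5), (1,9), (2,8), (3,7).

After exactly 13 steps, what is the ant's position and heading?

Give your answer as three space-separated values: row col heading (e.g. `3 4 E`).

Answer: 0 8 W

Derivation:
Step 1: on WHITE (2,7): turn R to W, flip to black, move to (2,6). |black|=5
Step 2: on WHITE (2,6): turn R to N, flip to black, move to (1,6). |black|=6
Step 3: on WHITE (1,6): turn R to E, flip to black, move to (1,7). |black|=7
Step 4: on WHITE (1,7): turn R to S, flip to black, move to (2,7). |black|=8
Step 5: on BLACK (2,7): turn L to E, flip to white, move to (2,8). |black|=7
Step 6: on BLACK (2,8): turn L to N, flip to white, move to (1,8). |black|=6
Step 7: on WHITE (1,8): turn R to E, flip to black, move to (1,9). |black|=7
Step 8: on BLACK (1,9): turn L to N, flip to white, move to (0,9). |black|=6
Step 9: on WHITE (0,9): turn R to E, flip to black, move to (0,10). |black|=7
Step 10: on WHITE (0,10): turn R to S, flip to black, move to (1,10). |black|=8
Step 11: on WHITE (1,10): turn R to W, flip to black, move to (1,9). |black|=9
Step 12: on WHITE (1,9): turn R to N, flip to black, move to (0,9). |black|=10
Step 13: on BLACK (0,9): turn L to W, flip to white, move to (0,8). |black|=9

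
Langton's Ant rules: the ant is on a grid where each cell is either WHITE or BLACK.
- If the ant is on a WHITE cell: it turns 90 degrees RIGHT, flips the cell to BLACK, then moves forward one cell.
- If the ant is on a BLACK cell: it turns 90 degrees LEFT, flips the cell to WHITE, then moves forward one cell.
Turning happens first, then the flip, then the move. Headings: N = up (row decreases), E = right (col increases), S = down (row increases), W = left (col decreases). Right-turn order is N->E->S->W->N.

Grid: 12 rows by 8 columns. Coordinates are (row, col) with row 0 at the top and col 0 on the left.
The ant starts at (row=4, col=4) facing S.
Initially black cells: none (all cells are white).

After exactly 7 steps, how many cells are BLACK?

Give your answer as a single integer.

Answer: 5

Derivation:
Step 1: on WHITE (4,4): turn R to W, flip to black, move to (4,3). |black|=1
Step 2: on WHITE (4,3): turn R to N, flip to black, move to (3,3). |black|=2
Step 3: on WHITE (3,3): turn R to E, flip to black, move to (3,4). |black|=3
Step 4: on WHITE (3,4): turn R to S, flip to black, move to (4,4). |black|=4
Step 5: on BLACK (4,4): turn L to E, flip to white, move to (4,5). |black|=3
Step 6: on WHITE (4,5): turn R to S, flip to black, move to (5,5). |black|=4
Step 7: on WHITE (5,5): turn R to W, flip to black, move to (5,4). |black|=5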